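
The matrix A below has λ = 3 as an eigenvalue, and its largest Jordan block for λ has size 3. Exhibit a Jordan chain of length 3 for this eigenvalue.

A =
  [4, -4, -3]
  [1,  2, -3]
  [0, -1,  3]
A Jordan chain for λ = 3 of length 3:
v_1 = (-3, 0, -1)ᵀ
v_2 = (1, 1, 0)ᵀ
v_3 = (1, 0, 0)ᵀ

Let N = A − (3)·I. We want v_3 with N^3 v_3 = 0 but N^2 v_3 ≠ 0; then v_{j-1} := N · v_j for j = 3, …, 2.

Pick v_3 = (1, 0, 0)ᵀ.
Then v_2 = N · v_3 = (1, 1, 0)ᵀ.
Then v_1 = N · v_2 = (-3, 0, -1)ᵀ.

Sanity check: (A − (3)·I) v_1 = (0, 0, 0)ᵀ = 0. ✓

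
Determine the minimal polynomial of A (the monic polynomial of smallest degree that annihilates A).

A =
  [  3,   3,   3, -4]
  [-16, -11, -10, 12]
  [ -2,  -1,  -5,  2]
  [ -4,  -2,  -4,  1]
x^3 + 9*x^2 + 27*x + 27

The characteristic polynomial is χ_A(x) = (x + 3)^4, so the eigenvalues are known. The minimal polynomial is
  m_A(x) = Π_λ (x − λ)^{k_λ}
where k_λ is the size of the *largest* Jordan block for λ (equivalently, the smallest k with (A − λI)^k v = 0 for every generalised eigenvector v of λ).

  λ = -3: largest Jordan block has size 3, contributing (x + 3)^3

So m_A(x) = (x + 3)^3 = x^3 + 9*x^2 + 27*x + 27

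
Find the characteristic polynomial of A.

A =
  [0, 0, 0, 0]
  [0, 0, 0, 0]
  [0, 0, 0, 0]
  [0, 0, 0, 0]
x^4

Expanding det(x·I − A) (e.g. by cofactor expansion or by noting that A is similar to its Jordan form J, which has the same characteristic polynomial as A) gives
  χ_A(x) = x^4
which factors as x^4. The eigenvalues (with algebraic multiplicities) are λ = 0 with multiplicity 4.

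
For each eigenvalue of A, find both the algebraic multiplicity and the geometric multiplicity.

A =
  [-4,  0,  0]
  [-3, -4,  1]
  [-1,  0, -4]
λ = -4: alg = 3, geom = 1

Step 1 — factor the characteristic polynomial to read off the algebraic multiplicities:
  χ_A(x) = (x + 4)^3

Step 2 — compute geometric multiplicities via the rank-nullity identity g(λ) = n − rank(A − λI):
  rank(A − (-4)·I) = 2, so dim ker(A − (-4)·I) = n − 2 = 1

Summary:
  λ = -4: algebraic multiplicity = 3, geometric multiplicity = 1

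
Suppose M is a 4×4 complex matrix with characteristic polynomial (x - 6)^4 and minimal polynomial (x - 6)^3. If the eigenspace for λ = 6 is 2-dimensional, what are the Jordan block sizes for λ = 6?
Block sizes for λ = 6: [3, 1]

Step 1 — from the characteristic polynomial, algebraic multiplicity of λ = 6 is 4. From dim ker(M − (6)·I) = 2, there are exactly 2 Jordan blocks for λ = 6.
Step 2 — from the minimal polynomial, the factor (x − 6)^3 tells us the largest block for λ = 6 has size 3.
Step 3 — with total size 4, 2 blocks, and largest block 3, the block sizes (in nonincreasing order) are [3, 1].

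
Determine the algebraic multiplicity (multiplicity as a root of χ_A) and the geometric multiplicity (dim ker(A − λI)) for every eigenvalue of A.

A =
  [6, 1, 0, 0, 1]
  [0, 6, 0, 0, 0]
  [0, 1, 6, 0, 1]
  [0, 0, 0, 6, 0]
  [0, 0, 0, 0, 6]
λ = 6: alg = 5, geom = 4

Step 1 — factor the characteristic polynomial to read off the algebraic multiplicities:
  χ_A(x) = (x - 6)^5

Step 2 — compute geometric multiplicities via the rank-nullity identity g(λ) = n − rank(A − λI):
  rank(A − (6)·I) = 1, so dim ker(A − (6)·I) = n − 1 = 4

Summary:
  λ = 6: algebraic multiplicity = 5, geometric multiplicity = 4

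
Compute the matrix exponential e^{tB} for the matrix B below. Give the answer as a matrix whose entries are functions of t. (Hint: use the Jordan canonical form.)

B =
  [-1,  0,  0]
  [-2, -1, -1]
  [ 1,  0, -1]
e^{tB} =
  [exp(-t), 0, 0]
  [-t^2*exp(-t)/2 - 2*t*exp(-t), exp(-t), -t*exp(-t)]
  [t*exp(-t), 0, exp(-t)]

Strategy: write B = P · J · P⁻¹ where J is a Jordan canonical form, so e^{tB} = P · e^{tJ} · P⁻¹, and e^{tJ} can be computed block-by-block.

B has Jordan form
J =
  [-1,  1,  0]
  [ 0, -1,  1]
  [ 0,  0, -1]
(up to reordering of blocks).

Per-block formulas:
  For a 3×3 Jordan block J_3(-1): exp(t · J_3(-1)) = e^(-1t)·(I + t·N + (t^2/2)·N^2), where N is the 3×3 nilpotent shift.

After assembling e^{tJ} and conjugating by P, we get:

e^{tB} =
  [exp(-t), 0, 0]
  [-t^2*exp(-t)/2 - 2*t*exp(-t), exp(-t), -t*exp(-t)]
  [t*exp(-t), 0, exp(-t)]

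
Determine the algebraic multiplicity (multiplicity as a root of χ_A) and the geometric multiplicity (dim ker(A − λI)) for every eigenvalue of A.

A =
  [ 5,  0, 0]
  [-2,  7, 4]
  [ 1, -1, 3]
λ = 5: alg = 3, geom = 2

Step 1 — factor the characteristic polynomial to read off the algebraic multiplicities:
  χ_A(x) = (x - 5)^3

Step 2 — compute geometric multiplicities via the rank-nullity identity g(λ) = n − rank(A − λI):
  rank(A − (5)·I) = 1, so dim ker(A − (5)·I) = n − 1 = 2

Summary:
  λ = 5: algebraic multiplicity = 3, geometric multiplicity = 2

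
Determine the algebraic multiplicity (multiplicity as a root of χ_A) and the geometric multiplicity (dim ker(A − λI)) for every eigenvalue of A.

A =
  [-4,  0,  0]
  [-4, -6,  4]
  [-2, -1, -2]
λ = -4: alg = 3, geom = 2

Step 1 — factor the characteristic polynomial to read off the algebraic multiplicities:
  χ_A(x) = (x + 4)^3

Step 2 — compute geometric multiplicities via the rank-nullity identity g(λ) = n − rank(A − λI):
  rank(A − (-4)·I) = 1, so dim ker(A − (-4)·I) = n − 1 = 2

Summary:
  λ = -4: algebraic multiplicity = 3, geometric multiplicity = 2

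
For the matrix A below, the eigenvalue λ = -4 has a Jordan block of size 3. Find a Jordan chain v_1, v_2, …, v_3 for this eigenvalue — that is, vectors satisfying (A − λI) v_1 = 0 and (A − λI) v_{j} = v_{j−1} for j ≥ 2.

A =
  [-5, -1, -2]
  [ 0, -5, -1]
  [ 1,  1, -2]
A Jordan chain for λ = -4 of length 3:
v_1 = (-1, -1, 1)ᵀ
v_2 = (-1, 0, 1)ᵀ
v_3 = (1, 0, 0)ᵀ

Let N = A − (-4)·I. We want v_3 with N^3 v_3 = 0 but N^2 v_3 ≠ 0; then v_{j-1} := N · v_j for j = 3, …, 2.

Pick v_3 = (1, 0, 0)ᵀ.
Then v_2 = N · v_3 = (-1, 0, 1)ᵀ.
Then v_1 = N · v_2 = (-1, -1, 1)ᵀ.

Sanity check: (A − (-4)·I) v_1 = (0, 0, 0)ᵀ = 0. ✓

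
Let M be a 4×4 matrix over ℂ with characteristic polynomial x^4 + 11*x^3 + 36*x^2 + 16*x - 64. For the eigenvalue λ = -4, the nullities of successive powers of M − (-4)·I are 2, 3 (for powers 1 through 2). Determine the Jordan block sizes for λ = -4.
Block sizes for λ = -4: [2, 1]

From the dimensions of kernels of powers, the number of Jordan blocks of size at least j is d_j − d_{j−1} where d_j = dim ker(N^j) (with d_0 = 0). Computing the differences gives [2, 1].
The number of blocks of size exactly k is (#blocks of size ≥ k) − (#blocks of size ≥ k + 1), so the partition is: 1 block(s) of size 1, 1 block(s) of size 2.
In nonincreasing order the block sizes are [2, 1].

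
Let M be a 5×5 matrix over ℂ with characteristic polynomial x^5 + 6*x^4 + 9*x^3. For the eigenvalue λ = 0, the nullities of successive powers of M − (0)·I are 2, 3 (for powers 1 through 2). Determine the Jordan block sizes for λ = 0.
Block sizes for λ = 0: [2, 1]

From the dimensions of kernels of powers, the number of Jordan blocks of size at least j is d_j − d_{j−1} where d_j = dim ker(N^j) (with d_0 = 0). Computing the differences gives [2, 1].
The number of blocks of size exactly k is (#blocks of size ≥ k) − (#blocks of size ≥ k + 1), so the partition is: 1 block(s) of size 1, 1 block(s) of size 2.
In nonincreasing order the block sizes are [2, 1].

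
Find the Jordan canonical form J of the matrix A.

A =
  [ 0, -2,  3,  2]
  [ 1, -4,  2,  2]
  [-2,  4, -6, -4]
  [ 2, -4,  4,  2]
J_3(-2) ⊕ J_1(-2)

The characteristic polynomial is
  det(x·I − A) = x^4 + 8*x^3 + 24*x^2 + 32*x + 16 = (x + 2)^4

Eigenvalues and multiplicities (the geometric multiplicity of λ is n − rank(A − λI), which equals the number of Jordan blocks for λ):
  λ = -2: algebraic multiplicity = 4, geometric multiplicity = 2

Determining the block sizes for each eigenvalue:
  λ = -2: with am = 4 and gm = 2, the partition is not yet determined (e.g. several partitions of 4 into 2 parts exist). Let N = A − (-2)·I. Computing rank(N^1) = 2, rank(N^2) = 1, rank(N^3) = 0; the number of blocks of size ≥ j is rank(N^{j−1}) − rank(N^j), giving [2, 1, 1]. So we have 1 block(s) of size 3, 1 block(s) of size 1 → block sizes [3, 1]

Assembling the blocks gives a Jordan form
J =
  [-2,  1,  0,  0]
  [ 0, -2,  1,  0]
  [ 0,  0, -2,  0]
  [ 0,  0,  0, -2]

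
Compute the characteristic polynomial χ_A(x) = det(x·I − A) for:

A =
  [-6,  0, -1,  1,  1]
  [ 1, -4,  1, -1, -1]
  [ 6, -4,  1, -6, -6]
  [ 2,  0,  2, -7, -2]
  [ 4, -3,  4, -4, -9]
x^5 + 25*x^4 + 250*x^3 + 1250*x^2 + 3125*x + 3125

Expanding det(x·I − A) (e.g. by cofactor expansion or by noting that A is similar to its Jordan form J, which has the same characteristic polynomial as A) gives
  χ_A(x) = x^5 + 25*x^4 + 250*x^3 + 1250*x^2 + 3125*x + 3125
which factors as (x + 5)^5. The eigenvalues (with algebraic multiplicities) are λ = -5 with multiplicity 5.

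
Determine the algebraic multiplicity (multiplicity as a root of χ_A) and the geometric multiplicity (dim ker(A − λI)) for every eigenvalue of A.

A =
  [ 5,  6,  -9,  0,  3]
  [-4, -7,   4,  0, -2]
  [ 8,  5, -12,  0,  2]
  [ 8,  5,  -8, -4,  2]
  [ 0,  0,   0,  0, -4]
λ = -5: alg = 2, geom = 1; λ = -4: alg = 3, geom = 3

Step 1 — factor the characteristic polynomial to read off the algebraic multiplicities:
  χ_A(x) = (x + 4)^3*(x + 5)^2

Step 2 — compute geometric multiplicities via the rank-nullity identity g(λ) = n − rank(A − λI):
  rank(A − (-5)·I) = 4, so dim ker(A − (-5)·I) = n − 4 = 1
  rank(A − (-4)·I) = 2, so dim ker(A − (-4)·I) = n − 2 = 3

Summary:
  λ = -5: algebraic multiplicity = 2, geometric multiplicity = 1
  λ = -4: algebraic multiplicity = 3, geometric multiplicity = 3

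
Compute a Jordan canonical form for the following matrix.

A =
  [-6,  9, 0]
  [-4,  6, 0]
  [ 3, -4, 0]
J_3(0)

The characteristic polynomial is
  det(x·I − A) = x^3

Eigenvalues and multiplicities (the geometric multiplicity of λ is n − rank(A − λI), which equals the number of Jordan blocks for λ):
  λ = 0: algebraic multiplicity = 3, geometric multiplicity = 1

Determining the block sizes for each eigenvalue:
  λ = 0: one block (gm = 1), so the single block has size am = 3 → block sizes [3]

Assembling the blocks gives a Jordan form
J =
  [0, 1, 0]
  [0, 0, 1]
  [0, 0, 0]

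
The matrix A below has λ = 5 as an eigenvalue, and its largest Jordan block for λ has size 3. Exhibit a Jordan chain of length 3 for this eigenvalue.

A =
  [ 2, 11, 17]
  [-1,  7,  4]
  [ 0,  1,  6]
A Jordan chain for λ = 5 of length 3:
v_1 = (-2, 1, -1)ᵀ
v_2 = (-3, -1, 0)ᵀ
v_3 = (1, 0, 0)ᵀ

Let N = A − (5)·I. We want v_3 with N^3 v_3 = 0 but N^2 v_3 ≠ 0; then v_{j-1} := N · v_j for j = 3, …, 2.

Pick v_3 = (1, 0, 0)ᵀ.
Then v_2 = N · v_3 = (-3, -1, 0)ᵀ.
Then v_1 = N · v_2 = (-2, 1, -1)ᵀ.

Sanity check: (A − (5)·I) v_1 = (0, 0, 0)ᵀ = 0. ✓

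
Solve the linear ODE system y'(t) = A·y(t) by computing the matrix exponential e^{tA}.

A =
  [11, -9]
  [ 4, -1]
e^{tA} =
  [6*t*exp(5*t) + exp(5*t), -9*t*exp(5*t)]
  [4*t*exp(5*t), -6*t*exp(5*t) + exp(5*t)]

Strategy: write A = P · J · P⁻¹ where J is a Jordan canonical form, so e^{tA} = P · e^{tJ} · P⁻¹, and e^{tJ} can be computed block-by-block.

A has Jordan form
J =
  [5, 1]
  [0, 5]
(up to reordering of blocks).

Per-block formulas:
  For a 2×2 Jordan block J_2(5): exp(t · J_2(5)) = e^(5t)·(I + t·N), where N is the 2×2 nilpotent shift.

After assembling e^{tJ} and conjugating by P, we get:

e^{tA} =
  [6*t*exp(5*t) + exp(5*t), -9*t*exp(5*t)]
  [4*t*exp(5*t), -6*t*exp(5*t) + exp(5*t)]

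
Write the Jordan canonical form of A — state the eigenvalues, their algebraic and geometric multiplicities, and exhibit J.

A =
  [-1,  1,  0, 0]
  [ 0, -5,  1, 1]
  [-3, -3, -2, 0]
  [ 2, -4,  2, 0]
J_3(-2) ⊕ J_1(-2)

The characteristic polynomial is
  det(x·I − A) = x^4 + 8*x^3 + 24*x^2 + 32*x + 16 = (x + 2)^4

Eigenvalues and multiplicities (the geometric multiplicity of λ is n − rank(A − λI), which equals the number of Jordan blocks for λ):
  λ = -2: algebraic multiplicity = 4, geometric multiplicity = 2

Determining the block sizes for each eigenvalue:
  λ = -2: with am = 4 and gm = 2, the partition is not yet determined (e.g. several partitions of 4 into 2 parts exist). Let N = A − (-2)·I. Computing rank(N^1) = 2, rank(N^2) = 1, rank(N^3) = 0; the number of blocks of size ≥ j is rank(N^{j−1}) − rank(N^j), giving [2, 1, 1]. So we have 1 block(s) of size 3, 1 block(s) of size 1 → block sizes [3, 1]

Assembling the blocks gives a Jordan form
J =
  [-2,  1,  0,  0]
  [ 0, -2,  1,  0]
  [ 0,  0, -2,  0]
  [ 0,  0,  0, -2]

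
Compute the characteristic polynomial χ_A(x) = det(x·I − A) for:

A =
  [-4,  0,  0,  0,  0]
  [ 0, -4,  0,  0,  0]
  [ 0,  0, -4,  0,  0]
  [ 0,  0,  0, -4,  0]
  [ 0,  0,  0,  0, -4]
x^5 + 20*x^4 + 160*x^3 + 640*x^2 + 1280*x + 1024

Expanding det(x·I − A) (e.g. by cofactor expansion or by noting that A is similar to its Jordan form J, which has the same characteristic polynomial as A) gives
  χ_A(x) = x^5 + 20*x^4 + 160*x^3 + 640*x^2 + 1280*x + 1024
which factors as (x + 4)^5. The eigenvalues (with algebraic multiplicities) are λ = -4 with multiplicity 5.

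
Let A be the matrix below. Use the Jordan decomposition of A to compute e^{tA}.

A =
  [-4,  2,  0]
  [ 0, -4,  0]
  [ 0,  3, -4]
e^{tA} =
  [exp(-4*t), 2*t*exp(-4*t), 0]
  [0, exp(-4*t), 0]
  [0, 3*t*exp(-4*t), exp(-4*t)]

Strategy: write A = P · J · P⁻¹ where J is a Jordan canonical form, so e^{tA} = P · e^{tJ} · P⁻¹, and e^{tJ} can be computed block-by-block.

A has Jordan form
J =
  [-4,  1,  0]
  [ 0, -4,  0]
  [ 0,  0, -4]
(up to reordering of blocks).

Per-block formulas:
  For a 2×2 Jordan block J_2(-4): exp(t · J_2(-4)) = e^(-4t)·(I + t·N), where N is the 2×2 nilpotent shift.
  For a 1×1 block at λ = -4: exp(t · [-4]) = [e^(-4t)].

After assembling e^{tJ} and conjugating by P, we get:

e^{tA} =
  [exp(-4*t), 2*t*exp(-4*t), 0]
  [0, exp(-4*t), 0]
  [0, 3*t*exp(-4*t), exp(-4*t)]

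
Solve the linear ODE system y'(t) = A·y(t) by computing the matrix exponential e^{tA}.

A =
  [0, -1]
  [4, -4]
e^{tA} =
  [2*t*exp(-2*t) + exp(-2*t), -t*exp(-2*t)]
  [4*t*exp(-2*t), -2*t*exp(-2*t) + exp(-2*t)]

Strategy: write A = P · J · P⁻¹ where J is a Jordan canonical form, so e^{tA} = P · e^{tJ} · P⁻¹, and e^{tJ} can be computed block-by-block.

A has Jordan form
J =
  [-2,  1]
  [ 0, -2]
(up to reordering of blocks).

Per-block formulas:
  For a 2×2 Jordan block J_2(-2): exp(t · J_2(-2)) = e^(-2t)·(I + t·N), where N is the 2×2 nilpotent shift.

After assembling e^{tJ} and conjugating by P, we get:

e^{tA} =
  [2*t*exp(-2*t) + exp(-2*t), -t*exp(-2*t)]
  [4*t*exp(-2*t), -2*t*exp(-2*t) + exp(-2*t)]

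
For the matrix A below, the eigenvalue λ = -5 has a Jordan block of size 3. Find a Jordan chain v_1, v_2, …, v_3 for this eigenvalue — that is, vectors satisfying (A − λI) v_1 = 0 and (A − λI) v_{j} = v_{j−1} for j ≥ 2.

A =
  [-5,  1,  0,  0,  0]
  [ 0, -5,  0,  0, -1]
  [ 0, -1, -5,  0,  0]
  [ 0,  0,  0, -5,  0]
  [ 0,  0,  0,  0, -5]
A Jordan chain for λ = -5 of length 3:
v_1 = (-1, 0, 1, 0, 0)ᵀ
v_2 = (0, -1, 0, 0, 0)ᵀ
v_3 = (0, 0, 0, 0, 1)ᵀ

Let N = A − (-5)·I. We want v_3 with N^3 v_3 = 0 but N^2 v_3 ≠ 0; then v_{j-1} := N · v_j for j = 3, …, 2.

Pick v_3 = (0, 0, 0, 0, 1)ᵀ.
Then v_2 = N · v_3 = (0, -1, 0, 0, 0)ᵀ.
Then v_1 = N · v_2 = (-1, 0, 1, 0, 0)ᵀ.

Sanity check: (A − (-5)·I) v_1 = (0, 0, 0, 0, 0)ᵀ = 0. ✓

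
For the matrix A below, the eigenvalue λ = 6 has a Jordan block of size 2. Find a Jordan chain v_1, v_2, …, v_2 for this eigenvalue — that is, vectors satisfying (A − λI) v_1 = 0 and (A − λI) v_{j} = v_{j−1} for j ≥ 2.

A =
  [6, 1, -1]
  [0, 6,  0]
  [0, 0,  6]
A Jordan chain for λ = 6 of length 2:
v_1 = (1, 0, 0)ᵀ
v_2 = (0, 1, 0)ᵀ

Let N = A − (6)·I. We want v_2 with N^2 v_2 = 0 but N^1 v_2 ≠ 0; then v_{j-1} := N · v_j for j = 2, …, 2.

Pick v_2 = (0, 1, 0)ᵀ.
Then v_1 = N · v_2 = (1, 0, 0)ᵀ.

Sanity check: (A − (6)·I) v_1 = (0, 0, 0)ᵀ = 0. ✓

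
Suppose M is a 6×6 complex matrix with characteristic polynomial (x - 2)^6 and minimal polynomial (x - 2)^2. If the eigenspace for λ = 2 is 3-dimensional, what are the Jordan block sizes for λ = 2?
Block sizes for λ = 2: [2, 2, 2]

Step 1 — from the characteristic polynomial, algebraic multiplicity of λ = 2 is 6. From dim ker(M − (2)·I) = 3, there are exactly 3 Jordan blocks for λ = 2.
Step 2 — from the minimal polynomial, the factor (x − 2)^2 tells us the largest block for λ = 2 has size 2.
Step 3 — with total size 6, 3 blocks, and largest block 2, the block sizes (in nonincreasing order) are [2, 2, 2].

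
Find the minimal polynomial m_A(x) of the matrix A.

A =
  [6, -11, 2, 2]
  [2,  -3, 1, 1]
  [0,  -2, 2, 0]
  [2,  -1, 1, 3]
x^3 - 6*x^2 + 12*x - 8

The characteristic polynomial is χ_A(x) = (x - 2)^4, so the eigenvalues are known. The minimal polynomial is
  m_A(x) = Π_λ (x − λ)^{k_λ}
where k_λ is the size of the *largest* Jordan block for λ (equivalently, the smallest k with (A − λI)^k v = 0 for every generalised eigenvector v of λ).

  λ = 2: largest Jordan block has size 3, contributing (x − 2)^3

So m_A(x) = (x - 2)^3 = x^3 - 6*x^2 + 12*x - 8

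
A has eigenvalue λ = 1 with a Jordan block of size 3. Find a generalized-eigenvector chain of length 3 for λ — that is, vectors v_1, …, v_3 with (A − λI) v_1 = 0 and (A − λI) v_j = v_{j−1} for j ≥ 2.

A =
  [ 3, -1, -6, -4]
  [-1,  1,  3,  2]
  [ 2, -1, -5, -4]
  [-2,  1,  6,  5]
A Jordan chain for λ = 1 of length 3:
v_1 = (1, 0, 1, -1)ᵀ
v_2 = (2, -1, 2, -2)ᵀ
v_3 = (1, 0, 0, 0)ᵀ

Let N = A − (1)·I. We want v_3 with N^3 v_3 = 0 but N^2 v_3 ≠ 0; then v_{j-1} := N · v_j for j = 3, …, 2.

Pick v_3 = (1, 0, 0, 0)ᵀ.
Then v_2 = N · v_3 = (2, -1, 2, -2)ᵀ.
Then v_1 = N · v_2 = (1, 0, 1, -1)ᵀ.

Sanity check: (A − (1)·I) v_1 = (0, 0, 0, 0)ᵀ = 0. ✓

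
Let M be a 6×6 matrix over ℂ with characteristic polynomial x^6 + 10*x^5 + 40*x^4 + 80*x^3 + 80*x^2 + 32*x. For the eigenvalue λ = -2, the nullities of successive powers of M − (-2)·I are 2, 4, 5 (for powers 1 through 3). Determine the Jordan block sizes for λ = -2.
Block sizes for λ = -2: [3, 2]

From the dimensions of kernels of powers, the number of Jordan blocks of size at least j is d_j − d_{j−1} where d_j = dim ker(N^j) (with d_0 = 0). Computing the differences gives [2, 2, 1].
The number of blocks of size exactly k is (#blocks of size ≥ k) − (#blocks of size ≥ k + 1), so the partition is: 1 block(s) of size 2, 1 block(s) of size 3.
In nonincreasing order the block sizes are [3, 2].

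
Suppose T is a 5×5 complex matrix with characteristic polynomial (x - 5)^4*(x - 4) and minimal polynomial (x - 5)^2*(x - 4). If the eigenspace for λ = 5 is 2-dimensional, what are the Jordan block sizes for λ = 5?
Block sizes for λ = 5: [2, 2]

Step 1 — from the characteristic polynomial, algebraic multiplicity of λ = 5 is 4. From dim ker(T − (5)·I) = 2, there are exactly 2 Jordan blocks for λ = 5.
Step 2 — from the minimal polynomial, the factor (x − 5)^2 tells us the largest block for λ = 5 has size 2.
Step 3 — with total size 4, 2 blocks, and largest block 2, the block sizes (in nonincreasing order) are [2, 2].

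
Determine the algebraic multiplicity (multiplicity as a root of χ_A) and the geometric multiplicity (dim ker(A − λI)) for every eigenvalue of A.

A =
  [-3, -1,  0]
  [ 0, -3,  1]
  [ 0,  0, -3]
λ = -3: alg = 3, geom = 1

Step 1 — factor the characteristic polynomial to read off the algebraic multiplicities:
  χ_A(x) = (x + 3)^3

Step 2 — compute geometric multiplicities via the rank-nullity identity g(λ) = n − rank(A − λI):
  rank(A − (-3)·I) = 2, so dim ker(A − (-3)·I) = n − 2 = 1

Summary:
  λ = -3: algebraic multiplicity = 3, geometric multiplicity = 1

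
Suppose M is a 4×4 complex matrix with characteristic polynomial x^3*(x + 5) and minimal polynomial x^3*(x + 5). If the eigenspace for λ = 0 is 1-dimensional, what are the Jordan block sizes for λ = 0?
Block sizes for λ = 0: [3]

Step 1 — from the characteristic polynomial, algebraic multiplicity of λ = 0 is 3. From dim ker(M − (0)·I) = 1, there are exactly 1 Jordan blocks for λ = 0.
Step 2 — from the minimal polynomial, the factor (x − 0)^3 tells us the largest block for λ = 0 has size 3.
Step 3 — with total size 3, 1 blocks, and largest block 3, the block sizes (in nonincreasing order) are [3].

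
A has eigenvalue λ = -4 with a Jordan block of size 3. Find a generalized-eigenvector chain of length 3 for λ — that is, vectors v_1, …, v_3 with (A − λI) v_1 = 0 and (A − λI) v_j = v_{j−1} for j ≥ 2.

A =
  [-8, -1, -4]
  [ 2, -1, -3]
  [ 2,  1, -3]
A Jordan chain for λ = -4 of length 3:
v_1 = (6, -8, -4)ᵀ
v_2 = (-4, 2, 2)ᵀ
v_3 = (1, 0, 0)ᵀ

Let N = A − (-4)·I. We want v_3 with N^3 v_3 = 0 but N^2 v_3 ≠ 0; then v_{j-1} := N · v_j for j = 3, …, 2.

Pick v_3 = (1, 0, 0)ᵀ.
Then v_2 = N · v_3 = (-4, 2, 2)ᵀ.
Then v_1 = N · v_2 = (6, -8, -4)ᵀ.

Sanity check: (A − (-4)·I) v_1 = (0, 0, 0)ᵀ = 0. ✓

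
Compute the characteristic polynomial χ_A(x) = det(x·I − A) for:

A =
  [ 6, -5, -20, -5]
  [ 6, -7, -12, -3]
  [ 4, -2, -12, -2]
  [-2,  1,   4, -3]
x^4 + 16*x^3 + 96*x^2 + 256*x + 256

Expanding det(x·I − A) (e.g. by cofactor expansion or by noting that A is similar to its Jordan form J, which has the same characteristic polynomial as A) gives
  χ_A(x) = x^4 + 16*x^3 + 96*x^2 + 256*x + 256
which factors as (x + 4)^4. The eigenvalues (with algebraic multiplicities) are λ = -4 with multiplicity 4.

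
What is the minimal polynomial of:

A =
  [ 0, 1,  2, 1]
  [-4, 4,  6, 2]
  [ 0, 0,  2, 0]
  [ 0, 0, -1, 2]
x^3 - 6*x^2 + 12*x - 8

The characteristic polynomial is χ_A(x) = (x - 2)^4, so the eigenvalues are known. The minimal polynomial is
  m_A(x) = Π_λ (x − λ)^{k_λ}
where k_λ is the size of the *largest* Jordan block for λ (equivalently, the smallest k with (A − λI)^k v = 0 for every generalised eigenvector v of λ).

  λ = 2: largest Jordan block has size 3, contributing (x − 2)^3

So m_A(x) = (x - 2)^3 = x^3 - 6*x^2 + 12*x - 8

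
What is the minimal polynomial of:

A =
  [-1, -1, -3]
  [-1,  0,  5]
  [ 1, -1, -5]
x^3 + 6*x^2 + 12*x + 8

The characteristic polynomial is χ_A(x) = (x + 2)^3, so the eigenvalues are known. The minimal polynomial is
  m_A(x) = Π_λ (x − λ)^{k_λ}
where k_λ is the size of the *largest* Jordan block for λ (equivalently, the smallest k with (A − λI)^k v = 0 for every generalised eigenvector v of λ).

  λ = -2: largest Jordan block has size 3, contributing (x + 2)^3

So m_A(x) = (x + 2)^3 = x^3 + 6*x^2 + 12*x + 8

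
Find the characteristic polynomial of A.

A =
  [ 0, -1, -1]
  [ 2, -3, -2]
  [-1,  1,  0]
x^3 + 3*x^2 + 3*x + 1

Expanding det(x·I − A) (e.g. by cofactor expansion or by noting that A is similar to its Jordan form J, which has the same characteristic polynomial as A) gives
  χ_A(x) = x^3 + 3*x^2 + 3*x + 1
which factors as (x + 1)^3. The eigenvalues (with algebraic multiplicities) are λ = -1 with multiplicity 3.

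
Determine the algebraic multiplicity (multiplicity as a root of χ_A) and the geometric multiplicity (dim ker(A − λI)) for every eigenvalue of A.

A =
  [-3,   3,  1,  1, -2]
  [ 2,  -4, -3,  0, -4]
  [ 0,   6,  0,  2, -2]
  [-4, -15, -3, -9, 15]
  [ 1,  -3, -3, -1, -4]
λ = -4: alg = 5, geom = 2

Step 1 — factor the characteristic polynomial to read off the algebraic multiplicities:
  χ_A(x) = (x + 4)^5

Step 2 — compute geometric multiplicities via the rank-nullity identity g(λ) = n − rank(A − λI):
  rank(A − (-4)·I) = 3, so dim ker(A − (-4)·I) = n − 3 = 2

Summary:
  λ = -4: algebraic multiplicity = 5, geometric multiplicity = 2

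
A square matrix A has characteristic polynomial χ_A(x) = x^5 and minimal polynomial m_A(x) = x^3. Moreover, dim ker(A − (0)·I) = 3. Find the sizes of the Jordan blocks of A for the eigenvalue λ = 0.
Block sizes for λ = 0: [3, 1, 1]

Step 1 — from the characteristic polynomial, algebraic multiplicity of λ = 0 is 5. From dim ker(A − (0)·I) = 3, there are exactly 3 Jordan blocks for λ = 0.
Step 2 — from the minimal polynomial, the factor (x − 0)^3 tells us the largest block for λ = 0 has size 3.
Step 3 — with total size 5, 3 blocks, and largest block 3, the block sizes (in nonincreasing order) are [3, 1, 1].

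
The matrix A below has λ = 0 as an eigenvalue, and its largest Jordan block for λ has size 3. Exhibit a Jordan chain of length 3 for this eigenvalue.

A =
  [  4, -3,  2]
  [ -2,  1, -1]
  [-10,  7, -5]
A Jordan chain for λ = 0 of length 3:
v_1 = (2, 0, -4)ᵀ
v_2 = (4, -2, -10)ᵀ
v_3 = (1, 0, 0)ᵀ

Let N = A − (0)·I. We want v_3 with N^3 v_3 = 0 but N^2 v_3 ≠ 0; then v_{j-1} := N · v_j for j = 3, …, 2.

Pick v_3 = (1, 0, 0)ᵀ.
Then v_2 = N · v_3 = (4, -2, -10)ᵀ.
Then v_1 = N · v_2 = (2, 0, -4)ᵀ.

Sanity check: (A − (0)·I) v_1 = (0, 0, 0)ᵀ = 0. ✓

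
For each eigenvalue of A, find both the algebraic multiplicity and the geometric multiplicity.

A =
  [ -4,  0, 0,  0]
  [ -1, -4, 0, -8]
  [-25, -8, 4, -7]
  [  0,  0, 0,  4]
λ = -4: alg = 2, geom = 1; λ = 4: alg = 2, geom = 1

Step 1 — factor the characteristic polynomial to read off the algebraic multiplicities:
  χ_A(x) = (x - 4)^2*(x + 4)^2

Step 2 — compute geometric multiplicities via the rank-nullity identity g(λ) = n − rank(A − λI):
  rank(A − (-4)·I) = 3, so dim ker(A − (-4)·I) = n − 3 = 1
  rank(A − (4)·I) = 3, so dim ker(A − (4)·I) = n − 3 = 1

Summary:
  λ = -4: algebraic multiplicity = 2, geometric multiplicity = 1
  λ = 4: algebraic multiplicity = 2, geometric multiplicity = 1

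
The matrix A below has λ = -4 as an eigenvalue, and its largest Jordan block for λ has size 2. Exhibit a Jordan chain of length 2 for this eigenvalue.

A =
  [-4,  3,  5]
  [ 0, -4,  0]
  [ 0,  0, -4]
A Jordan chain for λ = -4 of length 2:
v_1 = (3, 0, 0)ᵀ
v_2 = (0, 1, 0)ᵀ

Let N = A − (-4)·I. We want v_2 with N^2 v_2 = 0 but N^1 v_2 ≠ 0; then v_{j-1} := N · v_j for j = 2, …, 2.

Pick v_2 = (0, 1, 0)ᵀ.
Then v_1 = N · v_2 = (3, 0, 0)ᵀ.

Sanity check: (A − (-4)·I) v_1 = (0, 0, 0)ᵀ = 0. ✓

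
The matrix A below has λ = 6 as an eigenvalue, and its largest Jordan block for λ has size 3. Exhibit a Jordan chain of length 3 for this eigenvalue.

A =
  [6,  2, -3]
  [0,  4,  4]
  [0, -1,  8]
A Jordan chain for λ = 6 of length 3:
v_1 = (-1, 0, 0)ᵀ
v_2 = (2, -2, -1)ᵀ
v_3 = (0, 1, 0)ᵀ

Let N = A − (6)·I. We want v_3 with N^3 v_3 = 0 but N^2 v_3 ≠ 0; then v_{j-1} := N · v_j for j = 3, …, 2.

Pick v_3 = (0, 1, 0)ᵀ.
Then v_2 = N · v_3 = (2, -2, -1)ᵀ.
Then v_1 = N · v_2 = (-1, 0, 0)ᵀ.

Sanity check: (A − (6)·I) v_1 = (0, 0, 0)ᵀ = 0. ✓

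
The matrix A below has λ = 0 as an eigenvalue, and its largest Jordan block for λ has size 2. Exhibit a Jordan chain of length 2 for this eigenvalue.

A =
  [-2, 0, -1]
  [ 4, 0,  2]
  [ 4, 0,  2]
A Jordan chain for λ = 0 of length 2:
v_1 = (-2, 4, 4)ᵀ
v_2 = (1, 0, 0)ᵀ

Let N = A − (0)·I. We want v_2 with N^2 v_2 = 0 but N^1 v_2 ≠ 0; then v_{j-1} := N · v_j for j = 2, …, 2.

Pick v_2 = (1, 0, 0)ᵀ.
Then v_1 = N · v_2 = (-2, 4, 4)ᵀ.

Sanity check: (A − (0)·I) v_1 = (0, 0, 0)ᵀ = 0. ✓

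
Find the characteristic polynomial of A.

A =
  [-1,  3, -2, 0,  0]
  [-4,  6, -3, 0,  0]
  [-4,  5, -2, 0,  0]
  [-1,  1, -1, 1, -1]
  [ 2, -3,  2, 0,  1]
x^5 - 5*x^4 + 10*x^3 - 10*x^2 + 5*x - 1

Expanding det(x·I − A) (e.g. by cofactor expansion or by noting that A is similar to its Jordan form J, which has the same characteristic polynomial as A) gives
  χ_A(x) = x^5 - 5*x^4 + 10*x^3 - 10*x^2 + 5*x - 1
which factors as (x - 1)^5. The eigenvalues (with algebraic multiplicities) are λ = 1 with multiplicity 5.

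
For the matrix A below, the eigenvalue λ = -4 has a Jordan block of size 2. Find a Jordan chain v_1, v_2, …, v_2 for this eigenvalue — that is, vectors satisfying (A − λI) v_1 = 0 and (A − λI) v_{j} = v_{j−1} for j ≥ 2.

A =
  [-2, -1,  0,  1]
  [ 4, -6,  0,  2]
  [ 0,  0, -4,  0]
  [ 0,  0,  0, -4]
A Jordan chain for λ = -4 of length 2:
v_1 = (2, 4, 0, 0)ᵀ
v_2 = (1, 0, 0, 0)ᵀ

Let N = A − (-4)·I. We want v_2 with N^2 v_2 = 0 but N^1 v_2 ≠ 0; then v_{j-1} := N · v_j for j = 2, …, 2.

Pick v_2 = (1, 0, 0, 0)ᵀ.
Then v_1 = N · v_2 = (2, 4, 0, 0)ᵀ.

Sanity check: (A − (-4)·I) v_1 = (0, 0, 0, 0)ᵀ = 0. ✓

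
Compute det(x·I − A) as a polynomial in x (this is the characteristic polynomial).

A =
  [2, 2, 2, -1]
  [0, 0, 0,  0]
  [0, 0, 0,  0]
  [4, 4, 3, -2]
x^4

Expanding det(x·I − A) (e.g. by cofactor expansion or by noting that A is similar to its Jordan form J, which has the same characteristic polynomial as A) gives
  χ_A(x) = x^4
which factors as x^4. The eigenvalues (with algebraic multiplicities) are λ = 0 with multiplicity 4.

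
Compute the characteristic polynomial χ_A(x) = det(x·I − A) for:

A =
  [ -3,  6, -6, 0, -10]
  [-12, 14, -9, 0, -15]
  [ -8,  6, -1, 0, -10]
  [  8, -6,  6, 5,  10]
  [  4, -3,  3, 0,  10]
x^5 - 25*x^4 + 250*x^3 - 1250*x^2 + 3125*x - 3125

Expanding det(x·I − A) (e.g. by cofactor expansion or by noting that A is similar to its Jordan form J, which has the same characteristic polynomial as A) gives
  χ_A(x) = x^5 - 25*x^4 + 250*x^3 - 1250*x^2 + 3125*x - 3125
which factors as (x - 5)^5. The eigenvalues (with algebraic multiplicities) are λ = 5 with multiplicity 5.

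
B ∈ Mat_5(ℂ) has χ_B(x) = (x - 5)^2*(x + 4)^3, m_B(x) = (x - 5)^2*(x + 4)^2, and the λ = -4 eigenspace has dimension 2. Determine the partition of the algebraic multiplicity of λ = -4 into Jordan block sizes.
Block sizes for λ = -4: [2, 1]

Step 1 — from the characteristic polynomial, algebraic multiplicity of λ = -4 is 3. From dim ker(B − (-4)·I) = 2, there are exactly 2 Jordan blocks for λ = -4.
Step 2 — from the minimal polynomial, the factor (x + 4)^2 tells us the largest block for λ = -4 has size 2.
Step 3 — with total size 3, 2 blocks, and largest block 2, the block sizes (in nonincreasing order) are [2, 1].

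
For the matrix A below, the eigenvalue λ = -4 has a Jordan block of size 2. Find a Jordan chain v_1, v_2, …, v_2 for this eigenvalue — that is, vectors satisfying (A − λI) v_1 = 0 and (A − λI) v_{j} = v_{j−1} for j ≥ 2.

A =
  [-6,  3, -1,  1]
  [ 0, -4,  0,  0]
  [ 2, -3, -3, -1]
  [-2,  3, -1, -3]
A Jordan chain for λ = -4 of length 2:
v_1 = (-2, 0, 2, -2)ᵀ
v_2 = (1, 0, 0, 0)ᵀ

Let N = A − (-4)·I. We want v_2 with N^2 v_2 = 0 but N^1 v_2 ≠ 0; then v_{j-1} := N · v_j for j = 2, …, 2.

Pick v_2 = (1, 0, 0, 0)ᵀ.
Then v_1 = N · v_2 = (-2, 0, 2, -2)ᵀ.

Sanity check: (A − (-4)·I) v_1 = (0, 0, 0, 0)ᵀ = 0. ✓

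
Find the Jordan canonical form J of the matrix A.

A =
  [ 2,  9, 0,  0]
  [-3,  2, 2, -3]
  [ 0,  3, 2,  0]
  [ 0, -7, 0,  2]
J_3(2) ⊕ J_1(2)

The characteristic polynomial is
  det(x·I − A) = x^4 - 8*x^3 + 24*x^2 - 32*x + 16 = (x - 2)^4

Eigenvalues and multiplicities (the geometric multiplicity of λ is n − rank(A − λI), which equals the number of Jordan blocks for λ):
  λ = 2: algebraic multiplicity = 4, geometric multiplicity = 2

Determining the block sizes for each eigenvalue:
  λ = 2: with am = 4 and gm = 2, the partition is not yet determined (e.g. several partitions of 4 into 2 parts exist). Let N = A − (2)·I. Computing rank(N^1) = 2, rank(N^2) = 1, rank(N^3) = 0; the number of blocks of size ≥ j is rank(N^{j−1}) − rank(N^j), giving [2, 1, 1]. So we have 1 block(s) of size 3, 1 block(s) of size 1 → block sizes [3, 1]

Assembling the blocks gives a Jordan form
J =
  [2, 1, 0, 0]
  [0, 2, 1, 0]
  [0, 0, 2, 0]
  [0, 0, 0, 2]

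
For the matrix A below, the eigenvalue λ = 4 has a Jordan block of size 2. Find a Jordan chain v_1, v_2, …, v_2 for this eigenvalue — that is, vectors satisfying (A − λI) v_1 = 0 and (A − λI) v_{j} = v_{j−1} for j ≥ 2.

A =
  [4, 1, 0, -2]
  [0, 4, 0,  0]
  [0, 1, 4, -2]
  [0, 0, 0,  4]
A Jordan chain for λ = 4 of length 2:
v_1 = (1, 0, 1, 0)ᵀ
v_2 = (0, 1, 0, 0)ᵀ

Let N = A − (4)·I. We want v_2 with N^2 v_2 = 0 but N^1 v_2 ≠ 0; then v_{j-1} := N · v_j for j = 2, …, 2.

Pick v_2 = (0, 1, 0, 0)ᵀ.
Then v_1 = N · v_2 = (1, 0, 1, 0)ᵀ.

Sanity check: (A − (4)·I) v_1 = (0, 0, 0, 0)ᵀ = 0. ✓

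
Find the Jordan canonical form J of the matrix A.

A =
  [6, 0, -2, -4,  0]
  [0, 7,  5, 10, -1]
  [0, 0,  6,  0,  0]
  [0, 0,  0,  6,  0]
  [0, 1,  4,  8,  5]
J_3(6) ⊕ J_1(6) ⊕ J_1(6)

The characteristic polynomial is
  det(x·I − A) = x^5 - 30*x^4 + 360*x^3 - 2160*x^2 + 6480*x - 7776 = (x - 6)^5

Eigenvalues and multiplicities (the geometric multiplicity of λ is n − rank(A − λI), which equals the number of Jordan blocks for λ):
  λ = 6: algebraic multiplicity = 5, geometric multiplicity = 3

Determining the block sizes for each eigenvalue:
  λ = 6: with am = 5 and gm = 3, the partition is not yet determined (e.g. several partitions of 5 into 3 parts exist). Let N = A − (6)·I. Computing rank(N^1) = 2, rank(N^2) = 1, rank(N^3) = 0; the number of blocks of size ≥ j is rank(N^{j−1}) − rank(N^j), giving [3, 1, 1]. So we have 1 block(s) of size 3, 2 block(s) of size 1 → block sizes [3, 1, 1]

Assembling the blocks gives a Jordan form
J =
  [6, 1, 0, 0, 0]
  [0, 6, 1, 0, 0]
  [0, 0, 6, 0, 0]
  [0, 0, 0, 6, 0]
  [0, 0, 0, 0, 6]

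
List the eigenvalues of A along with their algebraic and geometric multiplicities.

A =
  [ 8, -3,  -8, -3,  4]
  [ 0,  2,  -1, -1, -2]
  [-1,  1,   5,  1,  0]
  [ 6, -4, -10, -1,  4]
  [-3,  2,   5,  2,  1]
λ = 3: alg = 5, geom = 3

Step 1 — factor the characteristic polynomial to read off the algebraic multiplicities:
  χ_A(x) = (x - 3)^5

Step 2 — compute geometric multiplicities via the rank-nullity identity g(λ) = n − rank(A − λI):
  rank(A − (3)·I) = 2, so dim ker(A − (3)·I) = n − 2 = 3

Summary:
  λ = 3: algebraic multiplicity = 5, geometric multiplicity = 3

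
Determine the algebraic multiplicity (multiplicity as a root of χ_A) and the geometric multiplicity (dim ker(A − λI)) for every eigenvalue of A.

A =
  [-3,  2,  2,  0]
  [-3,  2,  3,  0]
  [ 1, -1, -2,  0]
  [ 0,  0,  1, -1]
λ = -1: alg = 4, geom = 2

Step 1 — factor the characteristic polynomial to read off the algebraic multiplicities:
  χ_A(x) = (x + 1)^4

Step 2 — compute geometric multiplicities via the rank-nullity identity g(λ) = n − rank(A − λI):
  rank(A − (-1)·I) = 2, so dim ker(A − (-1)·I) = n − 2 = 2

Summary:
  λ = -1: algebraic multiplicity = 4, geometric multiplicity = 2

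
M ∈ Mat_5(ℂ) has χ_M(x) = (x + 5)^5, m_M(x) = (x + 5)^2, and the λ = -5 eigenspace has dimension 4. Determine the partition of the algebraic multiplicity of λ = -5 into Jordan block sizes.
Block sizes for λ = -5: [2, 1, 1, 1]

Step 1 — from the characteristic polynomial, algebraic multiplicity of λ = -5 is 5. From dim ker(M − (-5)·I) = 4, there are exactly 4 Jordan blocks for λ = -5.
Step 2 — from the minimal polynomial, the factor (x + 5)^2 tells us the largest block for λ = -5 has size 2.
Step 3 — with total size 5, 4 blocks, and largest block 2, the block sizes (in nonincreasing order) are [2, 1, 1, 1].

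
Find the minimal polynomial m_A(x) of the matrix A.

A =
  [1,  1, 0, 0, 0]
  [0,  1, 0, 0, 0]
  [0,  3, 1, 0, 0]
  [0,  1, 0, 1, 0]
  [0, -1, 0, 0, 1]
x^2 - 2*x + 1

The characteristic polynomial is χ_A(x) = (x - 1)^5, so the eigenvalues are known. The minimal polynomial is
  m_A(x) = Π_λ (x − λ)^{k_λ}
where k_λ is the size of the *largest* Jordan block for λ (equivalently, the smallest k with (A − λI)^k v = 0 for every generalised eigenvector v of λ).

  λ = 1: largest Jordan block has size 2, contributing (x − 1)^2

So m_A(x) = (x - 1)^2 = x^2 - 2*x + 1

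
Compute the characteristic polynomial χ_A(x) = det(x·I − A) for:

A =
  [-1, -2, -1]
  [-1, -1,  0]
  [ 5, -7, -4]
x^3 + 6*x^2 + 12*x + 8

Expanding det(x·I − A) (e.g. by cofactor expansion or by noting that A is similar to its Jordan form J, which has the same characteristic polynomial as A) gives
  χ_A(x) = x^3 + 6*x^2 + 12*x + 8
which factors as (x + 2)^3. The eigenvalues (with algebraic multiplicities) are λ = -2 with multiplicity 3.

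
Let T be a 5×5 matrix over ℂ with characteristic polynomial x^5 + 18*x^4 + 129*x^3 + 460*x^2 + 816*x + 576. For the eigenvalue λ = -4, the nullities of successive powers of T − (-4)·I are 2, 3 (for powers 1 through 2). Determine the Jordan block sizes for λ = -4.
Block sizes for λ = -4: [2, 1]

From the dimensions of kernels of powers, the number of Jordan blocks of size at least j is d_j − d_{j−1} where d_j = dim ker(N^j) (with d_0 = 0). Computing the differences gives [2, 1].
The number of blocks of size exactly k is (#blocks of size ≥ k) − (#blocks of size ≥ k + 1), so the partition is: 1 block(s) of size 1, 1 block(s) of size 2.
In nonincreasing order the block sizes are [2, 1].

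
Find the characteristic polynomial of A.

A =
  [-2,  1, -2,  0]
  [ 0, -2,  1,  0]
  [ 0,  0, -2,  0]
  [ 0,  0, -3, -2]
x^4 + 8*x^3 + 24*x^2 + 32*x + 16

Expanding det(x·I − A) (e.g. by cofactor expansion or by noting that A is similar to its Jordan form J, which has the same characteristic polynomial as A) gives
  χ_A(x) = x^4 + 8*x^3 + 24*x^2 + 32*x + 16
which factors as (x + 2)^4. The eigenvalues (with algebraic multiplicities) are λ = -2 with multiplicity 4.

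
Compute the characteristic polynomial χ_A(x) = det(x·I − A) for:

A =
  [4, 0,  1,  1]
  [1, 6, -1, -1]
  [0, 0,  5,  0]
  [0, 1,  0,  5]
x^4 - 20*x^3 + 150*x^2 - 500*x + 625

Expanding det(x·I − A) (e.g. by cofactor expansion or by noting that A is similar to its Jordan form J, which has the same characteristic polynomial as A) gives
  χ_A(x) = x^4 - 20*x^3 + 150*x^2 - 500*x + 625
which factors as (x - 5)^4. The eigenvalues (with algebraic multiplicities) are λ = 5 with multiplicity 4.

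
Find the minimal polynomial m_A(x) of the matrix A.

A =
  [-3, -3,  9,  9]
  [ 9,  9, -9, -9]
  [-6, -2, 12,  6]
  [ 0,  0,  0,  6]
x^2 - 12*x + 36

The characteristic polynomial is χ_A(x) = (x - 6)^4, so the eigenvalues are known. The minimal polynomial is
  m_A(x) = Π_λ (x − λ)^{k_λ}
where k_λ is the size of the *largest* Jordan block for λ (equivalently, the smallest k with (A − λI)^k v = 0 for every generalised eigenvector v of λ).

  λ = 6: largest Jordan block has size 2, contributing (x − 6)^2

So m_A(x) = (x - 6)^2 = x^2 - 12*x + 36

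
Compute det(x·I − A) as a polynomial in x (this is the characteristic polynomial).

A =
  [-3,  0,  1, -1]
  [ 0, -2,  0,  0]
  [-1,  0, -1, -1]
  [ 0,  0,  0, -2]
x^4 + 8*x^3 + 24*x^2 + 32*x + 16

Expanding det(x·I − A) (e.g. by cofactor expansion or by noting that A is similar to its Jordan form J, which has the same characteristic polynomial as A) gives
  χ_A(x) = x^4 + 8*x^3 + 24*x^2 + 32*x + 16
which factors as (x + 2)^4. The eigenvalues (with algebraic multiplicities) are λ = -2 with multiplicity 4.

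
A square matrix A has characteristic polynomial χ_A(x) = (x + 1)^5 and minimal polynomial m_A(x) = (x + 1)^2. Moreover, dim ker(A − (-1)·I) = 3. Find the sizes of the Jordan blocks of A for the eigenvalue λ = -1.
Block sizes for λ = -1: [2, 2, 1]

Step 1 — from the characteristic polynomial, algebraic multiplicity of λ = -1 is 5. From dim ker(A − (-1)·I) = 3, there are exactly 3 Jordan blocks for λ = -1.
Step 2 — from the minimal polynomial, the factor (x + 1)^2 tells us the largest block for λ = -1 has size 2.
Step 3 — with total size 5, 3 blocks, and largest block 2, the block sizes (in nonincreasing order) are [2, 2, 1].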